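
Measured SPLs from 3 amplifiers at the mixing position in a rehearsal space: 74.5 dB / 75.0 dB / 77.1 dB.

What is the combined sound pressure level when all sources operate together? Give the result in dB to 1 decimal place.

80.5 dB

Sum in the linear (power) domain: Σ 10^(Lᵢ/10) = 10^(74.5/10) + 10^(75.0/10) + 10^(77.1/10) = 1.111e+08.
L_total = 10·log₁₀(1.111e+08) = 80.5 dB.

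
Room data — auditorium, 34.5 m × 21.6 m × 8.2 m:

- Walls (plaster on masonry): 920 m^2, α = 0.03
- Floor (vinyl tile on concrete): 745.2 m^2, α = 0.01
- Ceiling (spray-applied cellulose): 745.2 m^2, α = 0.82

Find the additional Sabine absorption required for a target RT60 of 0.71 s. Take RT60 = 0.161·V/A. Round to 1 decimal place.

739.5 sabins

Equivalent absorption area: A₁ = 920·0.03 + 745.2·0.01 + 745.2·0.82 = 646.116 m^2.
Target A₂ = 0.161·6110.64/0.71 = 1385.652 sabins (V = 6110.64 m³).
ΔA = A₂ − A₁ = 1385.652 − 646.116 = 739.5 sabins.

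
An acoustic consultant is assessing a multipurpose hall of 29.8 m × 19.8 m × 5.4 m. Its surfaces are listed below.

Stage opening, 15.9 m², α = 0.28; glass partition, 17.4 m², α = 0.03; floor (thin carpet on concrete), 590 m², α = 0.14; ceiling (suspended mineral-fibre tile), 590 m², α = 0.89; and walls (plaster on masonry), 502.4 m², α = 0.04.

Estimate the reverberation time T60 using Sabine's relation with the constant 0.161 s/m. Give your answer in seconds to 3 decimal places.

0.811 s

Summing Sᵢαᵢ: 4.452 + 0.522 + 82.600 + 525.100 + 20.096 → A = 632.770 sabins.
Room volume: 3186.216 m³.
T = 0.161 V/A = 0.161·3186.216/632.770 = 0.811 s.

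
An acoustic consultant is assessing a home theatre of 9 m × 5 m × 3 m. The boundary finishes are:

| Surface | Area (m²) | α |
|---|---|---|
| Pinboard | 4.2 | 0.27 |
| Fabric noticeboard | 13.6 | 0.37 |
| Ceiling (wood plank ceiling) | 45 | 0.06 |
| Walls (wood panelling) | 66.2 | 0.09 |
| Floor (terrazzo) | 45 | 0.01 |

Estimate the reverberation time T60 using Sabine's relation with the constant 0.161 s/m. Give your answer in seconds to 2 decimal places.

1.42 s

A = Σ Sᵢαᵢ = 4.2*0.27 + 13.6*0.37 + 45*0.06 + 66.2*0.09 + 45*0.01 = 15.274 sabins.
Volume V = 9 × 5 × 3 = 135 m³.
T = 0.161 V/A = 0.161·135/15.274 = 1.42 s.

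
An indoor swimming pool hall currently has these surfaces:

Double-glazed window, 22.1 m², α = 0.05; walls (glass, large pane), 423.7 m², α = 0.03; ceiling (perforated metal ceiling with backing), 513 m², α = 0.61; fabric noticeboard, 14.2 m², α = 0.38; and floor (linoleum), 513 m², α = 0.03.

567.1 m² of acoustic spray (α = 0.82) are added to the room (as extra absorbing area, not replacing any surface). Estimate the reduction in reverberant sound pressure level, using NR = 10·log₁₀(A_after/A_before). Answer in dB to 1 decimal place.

3.7 dB

Equivalent absorption area: A_before = 22.1·0.05 + 423.7·0.03 + 513·0.61 + 14.2·0.38 + 513·0.03 = 347.532 m².
Treatment contributes 567.1·0.82 = 465.022 sabins.
New total A_after = 812.554 sabins.
NR = 10·log₁₀(812.554/347.532) = 3.7 dB.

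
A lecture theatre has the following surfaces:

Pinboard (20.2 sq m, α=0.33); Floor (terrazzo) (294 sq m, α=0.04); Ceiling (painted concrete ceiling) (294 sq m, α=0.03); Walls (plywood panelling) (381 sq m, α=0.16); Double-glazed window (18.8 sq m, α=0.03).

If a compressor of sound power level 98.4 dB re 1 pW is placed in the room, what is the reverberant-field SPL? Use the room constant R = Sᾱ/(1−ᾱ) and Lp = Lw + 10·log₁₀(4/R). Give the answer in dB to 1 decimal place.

84.5 dB

Σ(Sᵢαᵢ) = 20.2·0.33 + 294·0.04 + 294·0.03 + 381·0.16 + 18.8·0.03 = 88.770; total area S = 1008.0 sq m.
ᾱ = 0.0881, so room constant R = A/(1−ᾱ) = 97.346 sq m.
Lp = 98.4 + 10·log₁₀(4/97.346) = 98.4 + (-13.86) = 84.5 dB.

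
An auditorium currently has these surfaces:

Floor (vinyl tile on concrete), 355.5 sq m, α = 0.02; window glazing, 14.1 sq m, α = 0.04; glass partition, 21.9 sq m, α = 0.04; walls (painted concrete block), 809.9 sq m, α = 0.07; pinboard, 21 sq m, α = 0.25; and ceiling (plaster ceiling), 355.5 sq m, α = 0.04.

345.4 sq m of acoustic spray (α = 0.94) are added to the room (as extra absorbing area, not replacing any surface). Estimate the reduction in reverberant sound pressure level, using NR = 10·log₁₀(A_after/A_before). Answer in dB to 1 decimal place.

Equivalent absorption area: A_before = 355.5·0.02 + 14.1·0.04 + 21.9·0.04 + 809.9·0.07 + 21·0.25 + 355.5·0.04 = 84.713 sq m.
Added absorption = 345.4 × 0.94 = 324.676 sabins.
A_after = 84.713 + 324.676 = 409.389 sabins.
Reduction = 10 log₁₀(A_after/A_before) = 10 log₁₀(4.8327) = 6.8 dB.

6.8 dB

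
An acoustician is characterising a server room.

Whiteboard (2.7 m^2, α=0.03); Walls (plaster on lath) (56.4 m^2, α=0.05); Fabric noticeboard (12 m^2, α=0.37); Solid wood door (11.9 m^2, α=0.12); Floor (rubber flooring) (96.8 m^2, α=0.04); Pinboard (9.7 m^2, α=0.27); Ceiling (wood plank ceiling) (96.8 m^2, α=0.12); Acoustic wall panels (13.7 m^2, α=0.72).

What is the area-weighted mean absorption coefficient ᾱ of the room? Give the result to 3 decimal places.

S = Σ Sᵢ = 2.7 + 56.4 + 12 + 11.9 + 96.8 + 9.7 + 96.8 + 13.7 = 300.0 m^2.
Σ(Sᵢαᵢ) = 2.7×0.03 + 56.4×0.05 + 12×0.37 + 11.9×0.12 + 96.8×0.04 + 9.7×0.27 + 96.8×0.12 + 13.7×0.72 = 36.740.
ᾱ = 36.740 / 300.0 = 0.122.

0.122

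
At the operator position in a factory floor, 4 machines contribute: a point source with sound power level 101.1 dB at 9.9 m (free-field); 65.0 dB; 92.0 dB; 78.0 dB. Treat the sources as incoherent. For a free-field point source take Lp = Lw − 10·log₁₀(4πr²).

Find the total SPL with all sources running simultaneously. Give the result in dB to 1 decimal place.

92.2 dB

Source at 9.9 m: Lp = 101.1 − 10·log₁₀(4π·9.9²) = 101.1 − 10·log₁₀(1231.630) = 70.2 dB.
Σ 10^(Lᵢ/10) = 1.662e+09.
Back to dB: 10·log₁₀ Σ = 92.2 dB.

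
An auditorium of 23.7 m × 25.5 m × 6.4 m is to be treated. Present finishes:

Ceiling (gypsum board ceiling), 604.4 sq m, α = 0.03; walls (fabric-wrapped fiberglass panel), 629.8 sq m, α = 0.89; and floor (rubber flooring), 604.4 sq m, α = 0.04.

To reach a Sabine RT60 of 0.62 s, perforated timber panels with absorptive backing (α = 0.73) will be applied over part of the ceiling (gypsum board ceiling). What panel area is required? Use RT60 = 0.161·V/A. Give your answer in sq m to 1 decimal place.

573.7

Total absorption A₁ = 604.4*0.03 + 629.8*0.89 + 604.4*0.04
  = 18.132 + 560.522 + 24.176 = 602.830 sq m sabins.
V = 3867.84 m³. Target absorption A₂ = 0.161 × 3867.84 / 0.62 = 1004.391 sabins.
ΔA needed = 1004.391 − 602.830 = 401.561 sabins.
Each sq m of panel replacing the ceiling (gypsum board ceiling) adds (0.73 − 0.03) = 0.70 sabins.
Area = ΔA/Δα = 401.561/0.70 = 573.7 sq m.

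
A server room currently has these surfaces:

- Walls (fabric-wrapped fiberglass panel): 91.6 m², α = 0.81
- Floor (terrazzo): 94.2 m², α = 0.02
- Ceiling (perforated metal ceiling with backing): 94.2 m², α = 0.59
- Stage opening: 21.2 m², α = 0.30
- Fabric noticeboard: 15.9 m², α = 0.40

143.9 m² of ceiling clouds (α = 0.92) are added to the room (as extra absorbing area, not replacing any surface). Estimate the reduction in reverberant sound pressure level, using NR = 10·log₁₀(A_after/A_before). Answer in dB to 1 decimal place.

A_before = Σ Sᵢαᵢ = 91.6*0.81 + 94.2*0.02 + 94.2*0.59 + 21.2*0.30 + 15.9*0.40 = 144.378 sabins.
Added absorption = 143.9 × 0.92 = 132.388 sabins.
New total A_after = 276.766 sabins.
Reduction = 10 log₁₀(A_after/A_before) = 10 log₁₀(1.9170) = 2.8 dB.

2.8 dB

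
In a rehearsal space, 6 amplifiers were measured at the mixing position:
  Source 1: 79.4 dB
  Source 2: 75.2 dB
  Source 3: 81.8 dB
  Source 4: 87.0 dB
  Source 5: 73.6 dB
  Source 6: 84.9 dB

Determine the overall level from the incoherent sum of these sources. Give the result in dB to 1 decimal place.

90.4 dB

Σ 10^(Lᵢ/10) = 1.105e+09.
Combined level = 10 log₁₀(1.105e+09) = 90.4 dB.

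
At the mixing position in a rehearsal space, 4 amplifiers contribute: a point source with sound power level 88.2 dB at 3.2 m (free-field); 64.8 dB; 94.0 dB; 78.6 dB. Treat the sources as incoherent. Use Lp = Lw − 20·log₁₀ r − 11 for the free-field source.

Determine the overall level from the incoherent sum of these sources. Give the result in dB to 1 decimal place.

Source at 3.2 m: Lp = 88.2 − 20·log₁₀(3.2) − 11 = 67.1 dB.
Σ 10^(Lᵢ/10) = 2.592e+09.
L_total = 10·log₁₀(2.592e+09) = 94.1 dB.

94.1 dB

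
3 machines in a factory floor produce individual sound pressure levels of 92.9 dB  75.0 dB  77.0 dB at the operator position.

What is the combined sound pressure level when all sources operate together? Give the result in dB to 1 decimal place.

Σ 10^(Lᵢ/10) = 2.032e+09.
Back to dB: 10·log₁₀ Σ = 93.1 dB.

93.1 dB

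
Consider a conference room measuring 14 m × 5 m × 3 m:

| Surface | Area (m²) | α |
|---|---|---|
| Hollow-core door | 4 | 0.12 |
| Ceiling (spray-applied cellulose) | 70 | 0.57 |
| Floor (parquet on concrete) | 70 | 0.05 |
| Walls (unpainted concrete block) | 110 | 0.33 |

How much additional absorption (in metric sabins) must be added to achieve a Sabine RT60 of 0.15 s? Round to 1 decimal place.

145.2 sabins

Equivalent absorption area: A₁ = 4·0.12 + 70·0.57 + 70·0.05 + 110·0.33 = 80.180 m².
V = 210 m³. Required absorption A₂ = 0.161 × 210 / 0.15 = 225.400 sabins.
Additional absorption ΔA = 225.400 − 80.180 = 145.2 sabins.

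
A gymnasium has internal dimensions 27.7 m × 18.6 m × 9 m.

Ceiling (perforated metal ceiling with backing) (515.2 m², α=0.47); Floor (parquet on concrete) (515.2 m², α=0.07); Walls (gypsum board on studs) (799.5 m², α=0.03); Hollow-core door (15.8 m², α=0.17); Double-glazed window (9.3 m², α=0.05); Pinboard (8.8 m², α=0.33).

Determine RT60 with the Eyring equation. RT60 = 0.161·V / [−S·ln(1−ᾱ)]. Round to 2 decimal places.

2.22 sec

S = Σ Sᵢ = 1863.8 m².
Absorption A = 515.2×0.47 + 515.2×0.07 + 799.5×0.03 + 15.8×0.17 + 9.3×0.05 + 8.8×0.33 = 308.248 sabins.
ᾱ = 308.248 / 1863.8 = 0.1654.
Eyring denominator: −S ln(1−ᾱ) = 336.980.
V = 27.7 × 18.6 × 9 = 4636.98 m³.
RT60 = 0.161 × 4636.98 / 336.980 = 2.22 s.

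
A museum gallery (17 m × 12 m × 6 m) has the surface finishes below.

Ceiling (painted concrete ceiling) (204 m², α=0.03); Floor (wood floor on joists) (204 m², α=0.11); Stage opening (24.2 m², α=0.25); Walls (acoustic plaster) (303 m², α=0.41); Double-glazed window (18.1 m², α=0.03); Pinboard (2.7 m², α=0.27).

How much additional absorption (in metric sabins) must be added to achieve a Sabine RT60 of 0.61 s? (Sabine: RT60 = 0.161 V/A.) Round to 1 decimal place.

Equivalent absorption area: A₁ = 204×0.03 + 204×0.11 + 24.2×0.25 + 303×0.41 + 18.1×0.03 + 2.7×0.27 = 160.112 m².
V = 1224 m³. Required absorption A₂ = 0.161 × 1224 / 0.61 = 323.056 sabins.
Shortfall: 323.056 − 160.112 = 162.9 sabins.

162.9 sabins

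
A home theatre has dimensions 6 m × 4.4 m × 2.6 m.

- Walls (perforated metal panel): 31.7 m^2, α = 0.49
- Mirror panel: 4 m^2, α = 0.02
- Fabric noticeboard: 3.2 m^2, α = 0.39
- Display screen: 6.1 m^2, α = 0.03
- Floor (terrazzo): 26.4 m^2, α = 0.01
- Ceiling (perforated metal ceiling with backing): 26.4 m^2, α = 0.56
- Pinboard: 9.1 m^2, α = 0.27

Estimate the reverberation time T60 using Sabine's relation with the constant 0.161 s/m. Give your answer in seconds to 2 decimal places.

Equivalent absorption area: A = 31.7×0.49 + 4×0.02 + 3.2×0.39 + 6.1×0.03 + 26.4×0.01 + 26.4×0.56 + 9.1×0.27 = 34.549 m^2.
Room volume: 68.64 m³.
RT60 = 0.161 · V / A = 0.161 × 68.64 / 34.549 = 0.32 s.

0.32 seconds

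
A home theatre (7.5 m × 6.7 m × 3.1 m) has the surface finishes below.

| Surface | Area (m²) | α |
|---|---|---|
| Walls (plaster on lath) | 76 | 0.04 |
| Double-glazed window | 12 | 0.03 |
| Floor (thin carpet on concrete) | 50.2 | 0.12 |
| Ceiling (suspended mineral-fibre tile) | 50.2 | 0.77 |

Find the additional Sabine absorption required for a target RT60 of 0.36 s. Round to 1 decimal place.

21.6 sabins

Summing Sᵢαᵢ: 3.040 + 0.360 + 6.024 + 38.654 → A₁ = 48.078 sabins.
For T = 0.36 s, need A₂ = 0.161·V/T = 0.161·155.775/0.36 = 69.666 sabins.
Additional absorption ΔA = 69.666 − 48.078 = 21.6 sabins.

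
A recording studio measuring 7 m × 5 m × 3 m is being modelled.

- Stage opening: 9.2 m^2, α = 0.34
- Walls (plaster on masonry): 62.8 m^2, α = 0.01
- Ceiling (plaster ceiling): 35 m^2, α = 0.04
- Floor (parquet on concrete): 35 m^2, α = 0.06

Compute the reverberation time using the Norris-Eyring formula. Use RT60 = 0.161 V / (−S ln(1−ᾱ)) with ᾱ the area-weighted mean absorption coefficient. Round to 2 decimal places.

S = Σ Sᵢ = 142.0 m^2.
Σ(Sᵢαᵢ) = 9.2×0.34 + 62.8×0.01 + 35×0.04 + 35×0.06 = 7.256.
ᾱ = 7.256 / 142.0 = 0.0511.
−S·ln(1−ᾱ) = −142.0 × ln(1 − 0.0511) = 7.448.
V = 7 × 5 × 3 = 105 m³.
RT60 = 0.161 × 105 / 7.448 = 2.27 s.

2.27 s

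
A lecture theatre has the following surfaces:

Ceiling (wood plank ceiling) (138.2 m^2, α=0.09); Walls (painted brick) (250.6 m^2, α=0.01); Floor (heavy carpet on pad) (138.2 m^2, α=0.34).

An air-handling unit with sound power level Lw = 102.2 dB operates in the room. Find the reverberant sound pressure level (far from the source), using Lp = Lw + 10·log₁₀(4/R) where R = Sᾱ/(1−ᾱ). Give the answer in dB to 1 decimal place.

89.8 dB

Σ(Sᵢαᵢ) = 138.2·0.09 + 250.6·0.01 + 138.2·0.34 = 61.932; total area S = 527.0 m^2.
ᾱ = 0.1175, so room constant R = A/(1−ᾱ) = 70.178 m^2.
Lp = 102.2 + 10·log₁₀(4/70.178) = 102.2 + (-12.44) = 89.8 dB.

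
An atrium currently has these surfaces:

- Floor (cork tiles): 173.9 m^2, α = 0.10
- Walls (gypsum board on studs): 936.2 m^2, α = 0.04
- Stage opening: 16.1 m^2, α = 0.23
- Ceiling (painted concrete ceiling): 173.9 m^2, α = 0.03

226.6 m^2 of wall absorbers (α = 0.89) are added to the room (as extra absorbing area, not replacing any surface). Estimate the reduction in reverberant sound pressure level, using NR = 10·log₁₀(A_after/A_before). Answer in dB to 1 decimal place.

Summing Sᵢαᵢ: 17.390 + 37.448 + 3.703 + 5.217 → A_before = 63.758 sabins.
Treatment contributes 226.6·0.89 = 201.674 sabins.
New total A_after = 265.432 sabins.
NR = 10·log₁₀(265.432/63.758) = 6.2 dB.

6.2 dB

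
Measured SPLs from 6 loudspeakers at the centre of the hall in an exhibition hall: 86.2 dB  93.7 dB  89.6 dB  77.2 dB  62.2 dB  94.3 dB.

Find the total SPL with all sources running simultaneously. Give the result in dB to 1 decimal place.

98.1 dB

Converting to relative power and adding: 10^(86.2/10) + 10^(93.7/10) + 10^(89.6/10) + 10^(77.2/10) + 10^(62.2/10) + 10^(94.3/10) = 6.419e+09.
Combined level = 10 log₁₀(6.419e+09) = 98.1 dB.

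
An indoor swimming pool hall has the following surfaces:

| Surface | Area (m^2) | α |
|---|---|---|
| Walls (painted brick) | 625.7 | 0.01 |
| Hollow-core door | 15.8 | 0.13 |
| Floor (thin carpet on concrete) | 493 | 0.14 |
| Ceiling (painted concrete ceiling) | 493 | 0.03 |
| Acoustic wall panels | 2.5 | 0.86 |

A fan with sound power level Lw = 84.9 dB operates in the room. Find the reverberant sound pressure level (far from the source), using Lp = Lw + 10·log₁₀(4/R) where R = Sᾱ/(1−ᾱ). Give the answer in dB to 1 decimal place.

70.9 dB

Σ(Sᵢαᵢ) = 625.7·0.01 + 15.8·0.13 + 493·0.14 + 493·0.03 + 2.5·0.86 = 94.271; total area S = 1630.0 m^2.
ᾱ = 94.271/1630.0 = 0.0578; R = Sᾱ/(1−ᾱ) = 94.271/(1−0.0578) = 100.054 m^2.
Lp = 84.9 + 10·log₁₀(4/100.054) = 84.9 + (-13.98) = 70.9 dB.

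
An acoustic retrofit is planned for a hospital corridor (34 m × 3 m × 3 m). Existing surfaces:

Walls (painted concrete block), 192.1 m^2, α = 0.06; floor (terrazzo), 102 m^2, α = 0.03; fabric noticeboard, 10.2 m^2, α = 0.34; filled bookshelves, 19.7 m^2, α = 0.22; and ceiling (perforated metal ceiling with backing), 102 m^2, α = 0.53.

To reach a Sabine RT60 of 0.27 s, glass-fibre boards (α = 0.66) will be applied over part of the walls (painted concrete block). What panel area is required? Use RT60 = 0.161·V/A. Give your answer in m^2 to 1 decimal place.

Total absorption A₁ = 192.1×0.06 + 102×0.03 + 10.2×0.34 + 19.7×0.22 + 102×0.53
  = 11.526 + 3.060 + 3.468 + 4.334 + 54.060 = 76.448 m^2 sabins.
Required A₂ = 0.161·306/0.27 = 182.467 sabins.
ΔA needed = 182.467 − 76.448 = 106.019 sabins.
Each m^2 of panel replacing the walls (painted concrete block) adds (0.66 − 0.06) = 0.60 sabins.
Panel area = 106.019 / 0.60 = 176.7 m^2.

176.7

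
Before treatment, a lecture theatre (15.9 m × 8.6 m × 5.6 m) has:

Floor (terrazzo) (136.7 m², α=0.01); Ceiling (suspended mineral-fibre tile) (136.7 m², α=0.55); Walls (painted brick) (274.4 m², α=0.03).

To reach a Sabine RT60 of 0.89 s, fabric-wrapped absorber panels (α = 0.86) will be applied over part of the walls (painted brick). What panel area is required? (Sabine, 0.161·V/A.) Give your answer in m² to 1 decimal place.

Equivalent absorption area: A₁ = 136.7*0.01 + 136.7*0.55 + 274.4*0.03 = 84.784 m².
Required A₂ = 0.161·765.744/0.89 = 138.522 sabins.
ΔA needed = 138.522 − 84.784 = 53.738 sabins.
Net gain per m²: Δα = 0.86 − 0.03 = 0.83.
Panel area = 53.738 / 0.83 = 64.7 m².

64.7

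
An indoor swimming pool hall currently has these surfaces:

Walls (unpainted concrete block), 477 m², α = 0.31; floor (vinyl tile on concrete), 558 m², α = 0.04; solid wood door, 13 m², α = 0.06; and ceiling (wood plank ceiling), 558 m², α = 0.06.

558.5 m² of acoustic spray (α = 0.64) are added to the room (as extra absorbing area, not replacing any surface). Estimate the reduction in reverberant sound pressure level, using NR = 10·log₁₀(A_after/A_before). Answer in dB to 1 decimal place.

4.4 dB

Summing Sᵢαᵢ: 147.870 + 22.320 + 0.780 + 33.480 → A_before = 204.450 sabins.
Added absorption = 558.5 × 0.64 = 357.440 sabins.
A_after = 204.450 + 357.440 = 561.890 sabins.
NR = 10·log₁₀(561.890/204.450) = 4.4 dB.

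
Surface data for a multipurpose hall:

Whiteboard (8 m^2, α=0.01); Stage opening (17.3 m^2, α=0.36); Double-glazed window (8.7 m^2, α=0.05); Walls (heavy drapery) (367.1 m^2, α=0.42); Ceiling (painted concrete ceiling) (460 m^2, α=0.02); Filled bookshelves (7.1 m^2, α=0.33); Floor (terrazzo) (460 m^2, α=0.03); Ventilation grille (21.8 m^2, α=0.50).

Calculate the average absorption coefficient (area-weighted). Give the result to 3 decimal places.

S = Σ Sᵢ = 8 + 17.3 + 8.7 + 367.1 + 460 + 7.1 + 460 + 21.8 = 1350.0 m^2.
A = 8·0.01 + 17.3·0.36 + 8.7·0.05 + 367.1·0.42 + 460·0.02 + 7.1·0.33 + 460·0.03 + 21.8·0.50 = 197.168 sabins.
ᾱ = A/S = 0.146.

0.146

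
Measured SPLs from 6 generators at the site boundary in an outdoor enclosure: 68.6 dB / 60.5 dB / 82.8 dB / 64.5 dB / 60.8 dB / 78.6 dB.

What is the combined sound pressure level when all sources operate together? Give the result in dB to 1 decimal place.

84.4 dB

Sum in the linear (power) domain: Σ 10^(Lᵢ/10) = 10^(68.6/10) + 10^(60.5/10) + 10^(82.8/10) + 10^(64.5/10) + 10^(60.8/10) + 10^(78.6/10) = 2.754e+08.
Combined level = 10 log₁₀(2.754e+08) = 84.4 dB.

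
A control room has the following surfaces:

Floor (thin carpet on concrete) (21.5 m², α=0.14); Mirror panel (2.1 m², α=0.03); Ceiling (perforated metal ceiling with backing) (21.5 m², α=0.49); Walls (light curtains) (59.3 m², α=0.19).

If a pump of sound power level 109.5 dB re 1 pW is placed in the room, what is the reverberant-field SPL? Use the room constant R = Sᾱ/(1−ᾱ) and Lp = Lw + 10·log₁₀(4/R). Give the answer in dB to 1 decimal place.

100.4 dB

Σ(Sᵢαᵢ) = 21.5×0.14 + 2.1×0.03 + 21.5×0.49 + 59.3×0.19 = 24.875; total area S = 104.4 m².
ᾱ = 0.2383, so room constant R = A/(1−ᾱ) = 32.657 m².
Lp = 109.5 + 10·log₁₀(4/32.657) = 109.5 + (-9.12) = 100.4 dB.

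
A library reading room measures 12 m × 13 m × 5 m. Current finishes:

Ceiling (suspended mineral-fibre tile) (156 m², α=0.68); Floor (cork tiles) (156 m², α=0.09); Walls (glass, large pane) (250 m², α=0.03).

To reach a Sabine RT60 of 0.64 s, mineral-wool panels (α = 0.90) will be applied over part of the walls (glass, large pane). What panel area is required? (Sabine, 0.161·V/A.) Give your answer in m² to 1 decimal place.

78.8

Total absorption A₁ = 156·0.68 + 156·0.09 + 250·0.03
  = 106.080 + 14.040 + 7.500 = 127.620 m² sabins.
Required A₂ = 0.161·780/0.64 = 196.219 sabins.
Absorption to add: 196.219 − 127.620 = 68.599 sabins.
Net gain per m²: Δα = 0.90 − 0.03 = 0.87.
Area = ΔA/Δα = 68.599/0.87 = 78.8 m².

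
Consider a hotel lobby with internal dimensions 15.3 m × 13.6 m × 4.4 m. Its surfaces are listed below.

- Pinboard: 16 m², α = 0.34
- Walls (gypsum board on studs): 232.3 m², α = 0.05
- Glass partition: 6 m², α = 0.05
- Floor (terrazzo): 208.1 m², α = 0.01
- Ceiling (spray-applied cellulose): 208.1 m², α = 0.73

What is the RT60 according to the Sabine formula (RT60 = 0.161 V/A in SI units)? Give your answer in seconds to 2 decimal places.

0.86 sec

Total absorption A = 16*0.34 + 232.3*0.05 + 6*0.05 + 208.1*0.01 + 208.1*0.73
  = 5.440 + 11.615 + 0.300 + 2.081 + 151.913 = 171.349 m² sabins.
Volume V = 15.3 × 13.6 × 4.4 = 915.552 m³.
RT60 = 0.161 · V / A = 0.161 × 915.552 / 171.349 = 0.86 s.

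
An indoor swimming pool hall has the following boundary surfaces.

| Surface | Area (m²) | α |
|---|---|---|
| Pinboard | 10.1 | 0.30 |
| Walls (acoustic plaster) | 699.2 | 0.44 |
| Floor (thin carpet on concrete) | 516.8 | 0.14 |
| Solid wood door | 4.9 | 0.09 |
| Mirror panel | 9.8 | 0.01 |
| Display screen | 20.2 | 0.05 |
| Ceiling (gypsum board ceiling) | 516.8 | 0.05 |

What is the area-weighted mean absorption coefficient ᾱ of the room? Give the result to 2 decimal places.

Total surface area S = 1777.8 m².
Weighted sum Σ Sα = 410.419.
ᾱ = A/S = 0.23.

0.23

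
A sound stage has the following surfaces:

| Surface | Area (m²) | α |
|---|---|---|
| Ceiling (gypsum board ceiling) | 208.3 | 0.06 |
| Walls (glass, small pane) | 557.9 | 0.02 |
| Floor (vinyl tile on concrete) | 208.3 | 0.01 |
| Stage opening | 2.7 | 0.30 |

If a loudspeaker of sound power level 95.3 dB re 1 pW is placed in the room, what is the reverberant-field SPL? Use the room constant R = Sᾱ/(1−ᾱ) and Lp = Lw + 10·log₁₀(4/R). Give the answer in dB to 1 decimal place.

87.0 dB

Σ(Sᵢαᵢ) = 208.3×0.06 + 557.9×0.02 + 208.3×0.01 + 2.7×0.30 = 26.549; total area S = 977.2 m².
ᾱ = 26.549/977.2 = 0.0272; R = Sᾱ/(1−ᾱ) = 26.549/(1−0.0272) = 27.291 m².
Lp = Lw + 10 log₁₀(4/R) = 95.3 -8.34 = 87.0 dB.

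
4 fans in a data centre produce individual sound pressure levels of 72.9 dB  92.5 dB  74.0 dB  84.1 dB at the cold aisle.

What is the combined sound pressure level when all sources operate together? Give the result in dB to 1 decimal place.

Converting to relative power and adding: 10^(72.9/10) + 10^(92.5/10) + 10^(74.0/10) + 10^(84.1/10) = 2.08e+09.
L_total = 10·log₁₀(2.08e+09) = 93.2 dB.

93.2 dB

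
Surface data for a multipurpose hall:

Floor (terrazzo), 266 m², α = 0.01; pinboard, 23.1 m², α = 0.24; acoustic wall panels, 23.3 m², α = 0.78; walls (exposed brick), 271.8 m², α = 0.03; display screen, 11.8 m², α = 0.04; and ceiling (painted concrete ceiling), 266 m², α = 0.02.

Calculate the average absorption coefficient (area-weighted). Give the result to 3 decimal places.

0.047

S = Σ Sᵢ = 266 + 23.1 + 23.3 + 271.8 + 11.8 + 266 = 862.0 m².
Weighted sum Σ Sα = 40.324.
ᾱ = A/S = 0.047.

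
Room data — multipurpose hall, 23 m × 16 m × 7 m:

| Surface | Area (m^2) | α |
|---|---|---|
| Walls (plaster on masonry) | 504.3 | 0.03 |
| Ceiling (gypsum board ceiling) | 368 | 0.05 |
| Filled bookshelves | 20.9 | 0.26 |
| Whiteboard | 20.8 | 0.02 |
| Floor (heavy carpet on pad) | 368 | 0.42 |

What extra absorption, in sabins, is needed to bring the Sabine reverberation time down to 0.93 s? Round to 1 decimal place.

252.0 sabins

Summing Sᵢαᵢ: 15.129 + 18.400 + 5.434 + 0.416 + 154.560 → A₁ = 193.939 sabins.
Target A₂ = 0.161·2576/0.93 = 445.953 sabins (V = 2576 m³).
Shortfall: 445.953 − 193.939 = 252.0 sabins.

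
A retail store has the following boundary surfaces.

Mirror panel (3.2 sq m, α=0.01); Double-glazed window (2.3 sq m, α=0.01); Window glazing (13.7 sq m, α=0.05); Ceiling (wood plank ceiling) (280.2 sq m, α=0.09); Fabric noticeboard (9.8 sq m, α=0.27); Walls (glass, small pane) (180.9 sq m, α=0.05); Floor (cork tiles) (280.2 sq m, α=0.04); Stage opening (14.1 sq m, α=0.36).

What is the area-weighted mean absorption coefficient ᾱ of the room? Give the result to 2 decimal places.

0.07

Total surface area S = 784.4 sq m.
Σ(Sᵢαᵢ) = 3.2·0.01 + 2.3·0.01 + 13.7·0.05 + 280.2·0.09 + 9.8·0.27 + 180.9·0.05 + 280.2·0.04 + 14.1·0.36 = 53.933.
ᾱ = A/S = 0.07.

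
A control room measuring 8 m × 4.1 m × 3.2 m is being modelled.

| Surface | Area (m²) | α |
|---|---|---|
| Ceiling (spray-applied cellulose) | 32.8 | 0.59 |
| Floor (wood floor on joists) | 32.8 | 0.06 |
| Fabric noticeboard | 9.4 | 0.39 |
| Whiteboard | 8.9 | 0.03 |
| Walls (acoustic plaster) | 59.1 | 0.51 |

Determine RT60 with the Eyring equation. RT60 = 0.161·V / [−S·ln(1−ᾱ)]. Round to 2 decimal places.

S = Σ Sᵢ = 143.0 m².
Σ(Sᵢαᵢ) = 32.8·0.59 + 32.8·0.06 + 9.4·0.39 + 8.9·0.03 + 59.1·0.51 = 55.394.
ᾱ = 55.394 / 143.0 = 0.3874.
−S·ln(1−ᾱ) = −143.0 × ln(1 − 0.3874) = 70.076.
V = 8 × 4.1 × 3.2 = 104.96 m³.
T = 0.161·V/[−S·ln(1−ᾱ)] = 0.161·104.96/70.076 = 0.24 s.

0.24 s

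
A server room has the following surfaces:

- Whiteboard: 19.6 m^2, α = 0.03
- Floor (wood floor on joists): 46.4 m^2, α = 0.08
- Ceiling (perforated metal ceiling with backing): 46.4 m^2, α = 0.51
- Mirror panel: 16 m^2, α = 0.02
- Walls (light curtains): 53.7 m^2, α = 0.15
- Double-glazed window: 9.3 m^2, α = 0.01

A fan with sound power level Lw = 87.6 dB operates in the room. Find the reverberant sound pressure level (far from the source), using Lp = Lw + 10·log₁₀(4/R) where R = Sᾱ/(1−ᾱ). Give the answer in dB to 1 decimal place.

Σ(Sᵢαᵢ) = 19.6·0.03 + 46.4·0.08 + 46.4·0.51 + 16·0.02 + 53.7·0.15 + 9.3·0.01 = 36.432; total area S = 191.4 m^2.
ᾱ = 0.1903, so room constant R = A/(1−ᾱ) = 44.994 m^2.
Lp = 87.6 + 10·log₁₀(4/44.994) = 87.6 + (-10.51) = 77.1 dB.

77.1 dB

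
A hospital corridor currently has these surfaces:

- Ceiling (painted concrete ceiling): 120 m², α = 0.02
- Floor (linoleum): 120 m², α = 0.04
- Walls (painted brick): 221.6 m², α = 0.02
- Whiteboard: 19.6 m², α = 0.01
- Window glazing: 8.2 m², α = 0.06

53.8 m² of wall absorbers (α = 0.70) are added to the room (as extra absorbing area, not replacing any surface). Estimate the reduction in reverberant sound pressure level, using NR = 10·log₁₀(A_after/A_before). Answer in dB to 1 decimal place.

A_before = Σ Sᵢαᵢ = 120×0.02 + 120×0.04 + 221.6×0.02 + 19.6×0.01 + 8.2×0.06 = 12.320 sabins.
Treatment contributes 53.8·0.70 = 37.660 sabins.
A_after = 12.320 + 37.660 = 49.980 sabins.
Reduction = 10 log₁₀(A_after/A_before) = 10 log₁₀(4.0568) = 6.1 dB.

6.1 dB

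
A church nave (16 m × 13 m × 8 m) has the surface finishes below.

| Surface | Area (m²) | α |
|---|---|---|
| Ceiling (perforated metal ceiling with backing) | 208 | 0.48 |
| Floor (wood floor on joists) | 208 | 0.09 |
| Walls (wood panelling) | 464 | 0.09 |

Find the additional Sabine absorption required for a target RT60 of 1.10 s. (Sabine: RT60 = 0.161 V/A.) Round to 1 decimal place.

Summing Sᵢαᵢ: 99.840 + 18.720 + 41.760 → A₁ = 160.320 sabins.
V = 1664 m³. Required absorption A₂ = 0.161 × 1664 / 1.10 = 243.549 sabins.
Shortfall: 243.549 − 160.320 = 83.2 sabins.

83.2 sabins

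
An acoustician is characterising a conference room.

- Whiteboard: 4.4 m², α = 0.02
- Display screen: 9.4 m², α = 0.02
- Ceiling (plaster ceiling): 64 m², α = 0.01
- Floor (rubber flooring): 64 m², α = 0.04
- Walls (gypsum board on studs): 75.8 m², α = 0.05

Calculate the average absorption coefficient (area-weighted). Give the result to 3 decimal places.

0.033

Total surface area S = 217.6 m².
Weighted sum Σ Sα = 7.266.
ᾱ = A/S = 0.033.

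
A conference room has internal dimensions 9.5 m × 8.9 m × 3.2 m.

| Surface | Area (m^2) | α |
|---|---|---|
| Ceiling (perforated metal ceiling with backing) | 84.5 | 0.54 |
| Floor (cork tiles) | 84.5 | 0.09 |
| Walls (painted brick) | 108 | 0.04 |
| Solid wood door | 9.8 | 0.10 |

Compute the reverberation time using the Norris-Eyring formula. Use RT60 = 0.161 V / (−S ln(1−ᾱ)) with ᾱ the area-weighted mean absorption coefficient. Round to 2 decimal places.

Total surface area S = 84.5 + 84.5 + 108 + 9.8 = 286.8 m^2.
Σ(Sᵢαᵢ) = 84.5×0.54 + 84.5×0.09 + 108×0.04 + 9.8×0.10 = 58.535.
ᾱ = 58.535 / 286.8 = 0.2041.
Eyring denominator: −S ln(1−ᾱ) = 65.471.
V = 9.5 × 8.9 × 3.2 = 270.56 m³.
RT60 = 0.161 × 270.56 / 65.471 = 0.67 s.

0.67 s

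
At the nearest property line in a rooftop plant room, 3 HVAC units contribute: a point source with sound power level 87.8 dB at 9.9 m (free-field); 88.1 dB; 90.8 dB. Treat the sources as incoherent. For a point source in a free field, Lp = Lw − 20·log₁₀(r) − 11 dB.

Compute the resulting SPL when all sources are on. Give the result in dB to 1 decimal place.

92.7 dB

Source at 9.9 m: Lp = 87.8 − 20·log₁₀(9.9) − 11 = 56.9 dB.
Σ 10^(Lᵢ/10) = 1.848e+09.
Back to dB: 10·log₁₀ Σ = 92.7 dB.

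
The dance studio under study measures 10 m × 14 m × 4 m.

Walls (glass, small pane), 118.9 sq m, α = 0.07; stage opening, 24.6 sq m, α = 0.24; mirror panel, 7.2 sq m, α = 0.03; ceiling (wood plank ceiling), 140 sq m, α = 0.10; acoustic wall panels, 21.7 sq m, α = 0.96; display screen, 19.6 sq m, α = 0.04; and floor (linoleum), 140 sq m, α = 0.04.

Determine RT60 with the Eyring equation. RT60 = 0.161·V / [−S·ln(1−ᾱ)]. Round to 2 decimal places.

S = Σ Sᵢ = 472.0 sq m.
Σ(Sᵢαᵢ) = 118.9·0.07 + 24.6·0.24 + 7.2·0.03 + 140·0.10 + 21.7·0.96 + 19.6·0.04 + 140·0.04 = 55.659.
ᾱ = 55.659 / 472.0 = 0.1179.
Eyring denominator: −S ln(1−ᾱ) = 59.212.
V = 10 × 14 × 4 = 560 m³.
T = 0.161·V/[−S·ln(1−ᾱ)] = 0.161·560/59.212 = 1.52 s.

1.52 seconds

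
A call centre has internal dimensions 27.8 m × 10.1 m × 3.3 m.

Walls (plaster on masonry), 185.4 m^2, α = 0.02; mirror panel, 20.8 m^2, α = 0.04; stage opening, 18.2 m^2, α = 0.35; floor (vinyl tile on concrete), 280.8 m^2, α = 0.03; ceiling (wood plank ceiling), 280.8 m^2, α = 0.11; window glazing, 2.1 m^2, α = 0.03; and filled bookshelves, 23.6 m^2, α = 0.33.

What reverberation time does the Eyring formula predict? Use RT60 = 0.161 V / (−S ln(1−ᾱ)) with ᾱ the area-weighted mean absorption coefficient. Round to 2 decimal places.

2.48 sec

S = Σ Sᵢ = 811.7 m^2.
Σ(Sᵢαᵢ) = 185.4×0.02 + 20.8×0.04 + 18.2×0.35 + 280.8×0.03 + 280.8×0.11 + 2.1×0.03 + 23.6×0.33 = 58.073.
Mean coefficient ᾱ = A/S = 0.0715.
Eyring denominator: −S ln(1−ᾱ) = 60.216.
V = 27.8 × 10.1 × 3.3 = 926.574 m³.
RT60 = 0.161 × 926.574 / 60.216 = 2.48 s.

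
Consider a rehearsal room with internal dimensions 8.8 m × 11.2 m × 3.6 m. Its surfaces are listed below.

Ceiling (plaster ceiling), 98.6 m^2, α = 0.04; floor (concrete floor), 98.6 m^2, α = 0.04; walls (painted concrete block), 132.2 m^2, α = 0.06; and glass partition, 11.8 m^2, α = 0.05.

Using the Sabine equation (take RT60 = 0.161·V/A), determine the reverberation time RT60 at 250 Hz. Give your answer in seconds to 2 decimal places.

Total absorption A = 98.6·0.04 + 98.6·0.04 + 132.2·0.06 + 11.8·0.05
  = 3.944 + 3.944 + 7.932 + 0.590 = 16.410 m^2 sabins.
Room volume: 354.816 m³.
RT60 = 0.161 · V / A = 0.161 × 354.816 / 16.410 = 3.48 s.

3.48 seconds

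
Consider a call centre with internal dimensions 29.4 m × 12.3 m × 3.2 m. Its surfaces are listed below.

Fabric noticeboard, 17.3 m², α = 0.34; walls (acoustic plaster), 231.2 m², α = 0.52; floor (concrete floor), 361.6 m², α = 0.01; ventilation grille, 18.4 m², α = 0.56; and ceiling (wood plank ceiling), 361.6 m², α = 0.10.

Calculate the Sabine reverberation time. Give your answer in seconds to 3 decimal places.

A = Σ Sᵢαᵢ = 17.3·0.34 + 231.2·0.52 + 361.6·0.01 + 18.4·0.56 + 361.6·0.10 = 176.186 sabins.
Room volume: 1157.184 m³.
Sabine: RT60 = 0.161 × 1157.184 / 176.186 = 1.057 s.

1.057 seconds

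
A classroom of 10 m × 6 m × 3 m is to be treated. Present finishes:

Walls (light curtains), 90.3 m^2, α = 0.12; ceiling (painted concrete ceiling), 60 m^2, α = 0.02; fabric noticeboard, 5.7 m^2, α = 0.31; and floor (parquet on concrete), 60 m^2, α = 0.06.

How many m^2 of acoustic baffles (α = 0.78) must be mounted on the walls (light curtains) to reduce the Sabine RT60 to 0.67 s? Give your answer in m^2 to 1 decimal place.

39.2

Total absorption A₁ = 90.3·0.12 + 60·0.02 + 5.7·0.31 + 60·0.06
  = 10.836 + 1.200 + 1.767 + 3.600 = 17.403 m^2 sabins.
Required A₂ = 0.161·180/0.67 = 43.254 sabins.
Absorption to add: 43.254 − 17.403 = 25.851 sabins.
Each m^2 of panel replacing the walls (light curtains) adds (0.78 − 0.12) = 0.66 sabins.
Panel area = 25.851 / 0.66 = 39.2 m^2.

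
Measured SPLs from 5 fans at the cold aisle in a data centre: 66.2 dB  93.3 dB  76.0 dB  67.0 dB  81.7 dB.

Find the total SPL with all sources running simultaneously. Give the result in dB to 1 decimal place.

Converting to relative power and adding: 10^(66.2/10) + 10^(93.3/10) + 10^(76.0/10) + 10^(67.0/10) + 10^(81.7/10) = 2.335e+09.
Back to dB: 10·log₁₀ Σ = 93.7 dB.

93.7 dB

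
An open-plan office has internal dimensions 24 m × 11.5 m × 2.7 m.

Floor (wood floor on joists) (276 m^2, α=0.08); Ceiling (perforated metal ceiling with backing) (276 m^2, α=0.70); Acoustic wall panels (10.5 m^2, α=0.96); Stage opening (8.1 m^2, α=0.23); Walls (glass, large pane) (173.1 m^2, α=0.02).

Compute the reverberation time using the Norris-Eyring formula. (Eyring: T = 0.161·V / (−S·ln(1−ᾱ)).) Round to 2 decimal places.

0.43 sec

S = Σ Sᵢ = 743.7 m^2.
Σ(Sᵢαᵢ) = 276×0.08 + 276×0.70 + 10.5×0.96 + 8.1×0.23 + 173.1×0.02 = 230.685.
ᾱ = 230.685 / 743.7 = 0.3102.
Eyring denominator: −S ln(1−ᾱ) = 276.176.
V = 24 × 11.5 × 2.7 = 745.2 m³.
T = 0.161·V/[−S·ln(1−ᾱ)] = 0.161·745.2/276.176 = 0.43 s.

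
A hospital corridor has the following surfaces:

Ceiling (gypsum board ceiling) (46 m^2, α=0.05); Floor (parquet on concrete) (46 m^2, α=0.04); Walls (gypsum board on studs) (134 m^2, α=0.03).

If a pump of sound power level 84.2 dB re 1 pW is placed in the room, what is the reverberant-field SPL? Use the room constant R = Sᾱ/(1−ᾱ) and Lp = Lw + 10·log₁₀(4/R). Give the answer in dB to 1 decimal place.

80.9 dB

A = 8.160 sabins; S = 226.0 m^2.
ᾱ = 0.0361, so room constant R = A/(1−ᾱ) = 8.466 m^2.
Lp = Lw + 10 log₁₀(4/R) = 84.2 -3.26 = 80.9 dB.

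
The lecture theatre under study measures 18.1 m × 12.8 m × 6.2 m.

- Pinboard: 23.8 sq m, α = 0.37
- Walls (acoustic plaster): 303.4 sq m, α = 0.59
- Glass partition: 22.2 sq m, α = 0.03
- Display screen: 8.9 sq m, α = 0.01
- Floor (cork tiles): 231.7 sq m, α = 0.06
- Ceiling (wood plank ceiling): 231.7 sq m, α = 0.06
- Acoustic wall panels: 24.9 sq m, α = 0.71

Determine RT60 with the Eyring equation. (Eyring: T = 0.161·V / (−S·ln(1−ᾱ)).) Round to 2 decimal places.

S = Σ Sᵢ = 846.6 sq m.
Σ(Sᵢαᵢ) = 23.8·0.37 + 303.4·0.59 + 22.2·0.03 + 8.9·0.01 + 231.7·0.06 + 231.7·0.06 + 24.9·0.71 = 234.050.
Mean coefficient ᾱ = A/S = 0.2765.
Eyring denominator: −S ln(1−ᾱ) = 274.006.
V = 18.1 × 12.8 × 6.2 = 1436.416 m³.
T = 0.161·V/[−S·ln(1−ᾱ)] = 0.161·1436.416/274.006 = 0.84 s.

0.84 seconds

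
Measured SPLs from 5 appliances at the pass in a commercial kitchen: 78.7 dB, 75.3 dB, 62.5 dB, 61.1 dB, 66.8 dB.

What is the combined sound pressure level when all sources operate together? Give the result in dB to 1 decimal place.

Sum in the linear (power) domain: Σ 10^(Lᵢ/10) = 10^(78.7/10) + 10^(75.3/10) + 10^(62.5/10) + 10^(61.1/10) + 10^(66.8/10) = 1.159e+08.
Combined level = 10 log₁₀(1.159e+08) = 80.6 dB.

80.6 dB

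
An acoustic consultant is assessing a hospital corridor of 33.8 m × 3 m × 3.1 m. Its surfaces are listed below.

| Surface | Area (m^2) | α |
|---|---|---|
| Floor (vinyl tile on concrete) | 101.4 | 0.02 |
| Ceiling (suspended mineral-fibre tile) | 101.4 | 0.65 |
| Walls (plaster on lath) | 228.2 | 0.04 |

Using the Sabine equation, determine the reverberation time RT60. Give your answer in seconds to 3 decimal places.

0.657 sec

Equivalent absorption area: A = 101.4×0.02 + 101.4×0.65 + 228.2×0.04 = 77.066 m^2.
Room volume: 314.34 m³.
Sabine: RT60 = 0.161 × 314.34 / 77.066 = 0.657 s.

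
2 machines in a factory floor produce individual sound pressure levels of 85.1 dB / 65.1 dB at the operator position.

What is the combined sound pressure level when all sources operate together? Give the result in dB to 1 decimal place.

Converting to relative power and adding: 10^(85.1/10) + 10^(65.1/10) = 3.268e+08.
Back to dB: 10·log₁₀ Σ = 85.1 dB.

85.1 dB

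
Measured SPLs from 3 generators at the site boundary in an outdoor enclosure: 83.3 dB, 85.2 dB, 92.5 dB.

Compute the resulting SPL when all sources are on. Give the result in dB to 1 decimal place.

Converting to relative power and adding: 10^(83.3/10) + 10^(85.2/10) + 10^(92.5/10) = 2.323e+09.
Combined level = 10 log₁₀(2.323e+09) = 93.7 dB.

93.7 dB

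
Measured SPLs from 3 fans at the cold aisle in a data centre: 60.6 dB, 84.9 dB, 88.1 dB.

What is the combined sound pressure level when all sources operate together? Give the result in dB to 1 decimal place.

Σ 10^(Lᵢ/10) = 9.558e+08.
Combined level = 10 log₁₀(9.558e+08) = 89.8 dB.

89.8 dB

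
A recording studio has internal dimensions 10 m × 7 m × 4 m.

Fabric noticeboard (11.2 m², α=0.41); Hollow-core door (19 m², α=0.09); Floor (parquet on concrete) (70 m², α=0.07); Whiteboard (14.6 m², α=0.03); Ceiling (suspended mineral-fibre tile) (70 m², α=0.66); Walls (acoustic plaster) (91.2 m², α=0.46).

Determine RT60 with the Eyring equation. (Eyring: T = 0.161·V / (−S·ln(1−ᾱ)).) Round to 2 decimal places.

S = Σ Sᵢ = 276.0 m².
Σ(Sᵢαᵢ) = 11.2×0.41 + 19×0.09 + 70×0.07 + 14.6×0.03 + 70×0.66 + 91.2×0.46 = 99.792.
Mean coefficient ᾱ = A/S = 0.3616.
Eyring denominator: −S ln(1−ᾱ) = 123.866.
V = 10 × 7 × 4 = 280 m³.
T = 0.161·V/[−S·ln(1−ᾱ)] = 0.161·280/123.866 = 0.36 s.

0.36 s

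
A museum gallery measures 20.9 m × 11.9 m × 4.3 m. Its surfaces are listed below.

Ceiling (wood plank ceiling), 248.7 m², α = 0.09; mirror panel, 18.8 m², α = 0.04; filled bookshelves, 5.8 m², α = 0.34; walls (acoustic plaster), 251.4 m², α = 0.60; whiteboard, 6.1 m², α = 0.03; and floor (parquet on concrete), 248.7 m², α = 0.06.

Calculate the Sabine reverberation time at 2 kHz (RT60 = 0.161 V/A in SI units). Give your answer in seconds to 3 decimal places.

A = Σ Sᵢαᵢ = 248.7·0.09 + 18.8·0.04 + 5.8·0.34 + 251.4·0.60 + 6.1·0.03 + 248.7·0.06 = 191.052 sabins.
Room volume: 1069.453 m³.
RT60 = 0.161 · V / A = 0.161 × 1069.453 / 191.052 = 0.901 s.

0.901 s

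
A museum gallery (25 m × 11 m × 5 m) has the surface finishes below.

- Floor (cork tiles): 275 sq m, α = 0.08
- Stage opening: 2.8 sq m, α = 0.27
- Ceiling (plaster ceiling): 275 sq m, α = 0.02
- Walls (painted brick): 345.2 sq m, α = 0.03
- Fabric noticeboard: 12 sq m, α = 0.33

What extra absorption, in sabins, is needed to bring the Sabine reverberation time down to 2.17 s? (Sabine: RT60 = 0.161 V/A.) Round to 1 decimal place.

A₁ = Σ Sᵢαᵢ = 275×0.08 + 2.8×0.27 + 275×0.02 + 345.2×0.03 + 12×0.33 = 42.572 sabins.
V = 1375 m³. Required absorption A₂ = 0.161 × 1375 / 2.17 = 102.016 sabins.
Shortfall: 102.016 − 42.572 = 59.4 sabins.

59.4 sabins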